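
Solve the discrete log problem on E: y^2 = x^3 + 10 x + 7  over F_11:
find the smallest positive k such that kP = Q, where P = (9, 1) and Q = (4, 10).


Enumerate multiples of P until we hit Q = (4, 10):
  1P = (9, 1)
  2P = (4, 10)
Match found at i = 2.

k = 2


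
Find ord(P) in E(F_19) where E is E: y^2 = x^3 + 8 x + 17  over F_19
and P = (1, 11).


Compute successive multiples of P until we hit O:
  1P = (1, 11)
  2P = (3, 7)
  3P = (0, 6)
  4P = (5, 7)
  5P = (14, 2)
  6P = (11, 12)
  7P = (11, 7)
  8P = (14, 17)
  ... (continuing to 13P)
  13P = O

ord(P) = 13


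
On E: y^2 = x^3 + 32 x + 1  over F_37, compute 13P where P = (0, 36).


k = 13 = 1101_2 (binary, LSB first: 1011)
Double-and-add from P = (0, 36):
  bit 0 = 1: acc = O + (0, 36) = (0, 36)
  bit 1 = 0: acc unchanged = (0, 36)
  bit 2 = 1: acc = (0, 36) + (32, 30) = (2, 6)
  bit 3 = 1: acc = (2, 6) + (35, 22) = (16, 13)

13P = (16, 13)


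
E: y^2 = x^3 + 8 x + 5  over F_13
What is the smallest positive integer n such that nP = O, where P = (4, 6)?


Compute successive multiples of P until we hit O:
  1P = (4, 6)
  2P = (8, 10)
  3P = (2, 9)
  4P = (6, 10)
  5P = (7, 1)
  6P = (12, 3)
  7P = (1, 1)
  8P = (5, 1)
  ... (continuing to 20P)
  20P = O

ord(P) = 20


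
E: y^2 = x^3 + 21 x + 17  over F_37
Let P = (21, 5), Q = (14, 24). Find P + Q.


P != Q, so use the chord formula.
s = (y2 - y1) / (x2 - x1) = (19) / (30) mod 37 = 29
x3 = s^2 - x1 - x2 mod 37 = 29^2 - 21 - 14 = 29
y3 = s (x1 - x3) - y1 mod 37 = 29 * (21 - 29) - 5 = 22

P + Q = (29, 22)


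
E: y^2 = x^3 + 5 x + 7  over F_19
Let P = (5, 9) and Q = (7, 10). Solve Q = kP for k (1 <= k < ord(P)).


Enumerate multiples of P until we hit Q = (7, 10):
  1P = (5, 9)
  2P = (6, 14)
  3P = (14, 3)
  4P = (11, 14)
  5P = (0, 11)
  6P = (2, 5)
  7P = (18, 18)
  8P = (3, 7)
  9P = (12, 3)
  10P = (7, 9)
  11P = (7, 10)
Match found at i = 11.

k = 11


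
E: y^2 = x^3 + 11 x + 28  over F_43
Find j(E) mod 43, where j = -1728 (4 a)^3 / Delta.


Delta = -16(4 a^3 + 27 b^2) mod 43 = 22
-1728 * (4 a)^3 = -1728 * (4*11)^3 mod 43 = 35
j = 35 * 22^(-1) mod 43 = 27

j = 27 (mod 43)


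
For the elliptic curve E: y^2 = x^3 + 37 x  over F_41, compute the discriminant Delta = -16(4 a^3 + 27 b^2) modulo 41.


4 a^3 + 27 b^2 = 4*37^3 + 27*0^2 = 202612 + 0 = 202612
Delta = -16 * (202612) = -3241792
Delta mod 41 = 37

Delta = 37 (mod 41)


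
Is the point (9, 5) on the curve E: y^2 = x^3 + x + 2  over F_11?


Check whether y^2 = x^3 + 1 x + 2 (mod 11) for (x, y) = (9, 5).
LHS: y^2 = 5^2 mod 11 = 3
RHS: x^3 + 1 x + 2 = 9^3 + 1*9 + 2 mod 11 = 3
LHS = RHS

Yes, on the curve


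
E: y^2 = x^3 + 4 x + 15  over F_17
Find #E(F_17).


For each x in F_17, count y with y^2 = x^3 + 4 x + 15 mod 17:
  x = 0: RHS = 15, y in [7, 10]  -> 2 point(s)
  x = 6: RHS = 0, y in [0]  -> 1 point(s)
  x = 8: RHS = 15, y in [7, 10]  -> 2 point(s)
  x = 9: RHS = 15, y in [7, 10]  -> 2 point(s)
  x = 10: RHS = 1, y in [1, 16]  -> 2 point(s)
  x = 11: RHS = 13, y in [8, 9]  -> 2 point(s)
  x = 15: RHS = 16, y in [4, 13]  -> 2 point(s)
Affine points: 13. Add the point at infinity: total = 14.

#E(F_17) = 14


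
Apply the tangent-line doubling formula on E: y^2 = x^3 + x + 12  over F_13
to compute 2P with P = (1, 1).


Doubling: s = (3 x1^2 + a) / (2 y1)
s = (3*1^2 + 1) / (2*1) mod 13 = 2
x3 = s^2 - 2 x1 mod 13 = 2^2 - 2*1 = 2
y3 = s (x1 - x3) - y1 mod 13 = 2 * (1 - 2) - 1 = 10

2P = (2, 10)


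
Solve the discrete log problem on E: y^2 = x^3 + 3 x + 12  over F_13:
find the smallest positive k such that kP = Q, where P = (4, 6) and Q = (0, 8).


Enumerate multiples of P until we hit Q = (0, 8):
  1P = (4, 6)
  2P = (6, 5)
  3P = (0, 5)
  4P = (5, 10)
  5P = (7, 8)
  6P = (1, 9)
  7P = (9, 12)
  8P = (3, 3)
  9P = (2, 0)
  10P = (3, 10)
  11P = (9, 1)
  12P = (1, 4)
  13P = (7, 5)
  14P = (5, 3)
  15P = (0, 8)
Match found at i = 15.

k = 15


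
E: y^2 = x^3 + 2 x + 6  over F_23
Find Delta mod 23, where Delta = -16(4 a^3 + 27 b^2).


4 a^3 + 27 b^2 = 4*2^3 + 27*6^2 = 32 + 972 = 1004
Delta = -16 * (1004) = -16064
Delta mod 23 = 13

Delta = 13 (mod 23)


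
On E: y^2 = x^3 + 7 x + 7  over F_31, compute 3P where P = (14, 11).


k = 3 = 11_2 (binary, LSB first: 11)
Double-and-add from P = (14, 11):
  bit 0 = 1: acc = O + (14, 11) = (14, 11)
  bit 1 = 1: acc = (14, 11) + (0, 21) = (27, 16)

3P = (27, 16)


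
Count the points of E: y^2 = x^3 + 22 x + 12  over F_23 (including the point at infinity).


For each x in F_23, count y with y^2 = x^3 + 22 x + 12 mod 23:
  x = 0: RHS = 12, y in [9, 14]  -> 2 point(s)
  x = 1: RHS = 12, y in [9, 14]  -> 2 point(s)
  x = 2: RHS = 18, y in [8, 15]  -> 2 point(s)
  x = 3: RHS = 13, y in [6, 17]  -> 2 point(s)
  x = 4: RHS = 3, y in [7, 16]  -> 2 point(s)
  x = 7: RHS = 3, y in [7, 16]  -> 2 point(s)
  x = 10: RHS = 13, y in [6, 17]  -> 2 point(s)
  x = 12: RHS = 3, y in [7, 16]  -> 2 point(s)
  x = 17: RHS = 9, y in [3, 20]  -> 2 point(s)
  x = 21: RHS = 6, y in [11, 12]  -> 2 point(s)
  x = 22: RHS = 12, y in [9, 14]  -> 2 point(s)
Affine points: 22. Add the point at infinity: total = 23.

#E(F_23) = 23


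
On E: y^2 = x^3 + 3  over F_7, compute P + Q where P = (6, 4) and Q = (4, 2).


P != Q, so use the chord formula.
s = (y2 - y1) / (x2 - x1) = (5) / (5) mod 7 = 1
x3 = s^2 - x1 - x2 mod 7 = 1^2 - 6 - 4 = 5
y3 = s (x1 - x3) - y1 mod 7 = 1 * (6 - 5) - 4 = 4

P + Q = (5, 4)


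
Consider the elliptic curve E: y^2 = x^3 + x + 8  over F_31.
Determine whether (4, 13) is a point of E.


Check whether y^2 = x^3 + 1 x + 8 (mod 31) for (x, y) = (4, 13).
LHS: y^2 = 13^2 mod 31 = 14
RHS: x^3 + 1 x + 8 = 4^3 + 1*4 + 8 mod 31 = 14
LHS = RHS

Yes, on the curve


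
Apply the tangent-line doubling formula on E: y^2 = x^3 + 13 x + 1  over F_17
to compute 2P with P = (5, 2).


Doubling: s = (3 x1^2 + a) / (2 y1)
s = (3*5^2 + 13) / (2*2) mod 17 = 5
x3 = s^2 - 2 x1 mod 17 = 5^2 - 2*5 = 15
y3 = s (x1 - x3) - y1 mod 17 = 5 * (5 - 15) - 2 = 16

2P = (15, 16)


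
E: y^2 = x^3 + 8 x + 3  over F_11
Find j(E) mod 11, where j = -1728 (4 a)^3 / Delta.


Delta = -16(4 a^3 + 27 b^2) mod 11 = 7
-1728 * (4 a)^3 = -1728 * (4*8)^3 mod 11 = 1
j = 1 * 7^(-1) mod 11 = 8

j = 8 (mod 11)


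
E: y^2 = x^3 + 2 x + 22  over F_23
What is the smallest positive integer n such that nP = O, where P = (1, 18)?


Compute successive multiples of P until we hit O:
  1P = (1, 18)
  2P = (4, 18)
  3P = (18, 5)
  4P = (17, 1)
  5P = (17, 22)
  6P = (18, 18)
  7P = (4, 5)
  8P = (1, 5)
  ... (continuing to 9P)
  9P = O

ord(P) = 9


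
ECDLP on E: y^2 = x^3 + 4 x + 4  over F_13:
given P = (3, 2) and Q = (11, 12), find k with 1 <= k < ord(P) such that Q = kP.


Enumerate multiples of P until we hit Q = (11, 12):
  1P = (3, 2)
  2P = (11, 1)
  3P = (11, 12)
Match found at i = 3.

k = 3


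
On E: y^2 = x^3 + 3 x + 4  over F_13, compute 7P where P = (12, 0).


k = 7 = 111_2 (binary, LSB first: 111)
Double-and-add from P = (12, 0):
  bit 0 = 1: acc = O + (12, 0) = (12, 0)
  bit 1 = 1: acc = (12, 0) + O = (12, 0)
  bit 2 = 1: acc = (12, 0) + O = (12, 0)

7P = (12, 0)


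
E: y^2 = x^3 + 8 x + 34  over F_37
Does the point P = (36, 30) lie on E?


Check whether y^2 = x^3 + 8 x + 34 (mod 37) for (x, y) = (36, 30).
LHS: y^2 = 30^2 mod 37 = 12
RHS: x^3 + 8 x + 34 = 36^3 + 8*36 + 34 mod 37 = 25
LHS != RHS

No, not on the curve


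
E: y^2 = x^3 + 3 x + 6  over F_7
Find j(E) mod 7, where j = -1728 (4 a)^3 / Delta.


Delta = -16(4 a^3 + 27 b^2) mod 7 = 3
-1728 * (4 a)^3 = -1728 * (4*3)^3 mod 7 = 6
j = 6 * 3^(-1) mod 7 = 2

j = 2 (mod 7)


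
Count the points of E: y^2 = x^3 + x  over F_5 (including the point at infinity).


For each x in F_5, count y with y^2 = x^3 + 1 x + 0 mod 5:
  x = 0: RHS = 0, y in [0]  -> 1 point(s)
  x = 2: RHS = 0, y in [0]  -> 1 point(s)
  x = 3: RHS = 0, y in [0]  -> 1 point(s)
Affine points: 3. Add the point at infinity: total = 4.

#E(F_5) = 4


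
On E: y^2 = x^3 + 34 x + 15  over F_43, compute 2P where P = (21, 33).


Doubling: s = (3 x1^2 + a) / (2 y1)
s = (3*21^2 + 34) / (2*33) mod 43 = 16
x3 = s^2 - 2 x1 mod 43 = 16^2 - 2*21 = 42
y3 = s (x1 - x3) - y1 mod 43 = 16 * (21 - 42) - 33 = 18

2P = (42, 18)


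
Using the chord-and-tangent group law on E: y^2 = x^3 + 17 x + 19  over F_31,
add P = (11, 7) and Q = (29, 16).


P != Q, so use the chord formula.
s = (y2 - y1) / (x2 - x1) = (9) / (18) mod 31 = 16
x3 = s^2 - x1 - x2 mod 31 = 16^2 - 11 - 29 = 30
y3 = s (x1 - x3) - y1 mod 31 = 16 * (11 - 30) - 7 = 30

P + Q = (30, 30)


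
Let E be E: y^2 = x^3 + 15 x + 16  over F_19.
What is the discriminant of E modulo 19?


4 a^3 + 27 b^2 = 4*15^3 + 27*16^2 = 13500 + 6912 = 20412
Delta = -16 * (20412) = -326592
Delta mod 19 = 18

Delta = 18 (mod 19)


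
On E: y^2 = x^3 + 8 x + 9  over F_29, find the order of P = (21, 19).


Compute successive multiples of P until we hit O:
  1P = (21, 19)
  2P = (0, 3)
  3P = (12, 21)
  4P = (5, 0)
  5P = (12, 8)
  6P = (0, 26)
  7P = (21, 10)
  8P = O

ord(P) = 8


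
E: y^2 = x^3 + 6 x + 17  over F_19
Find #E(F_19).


For each x in F_19, count y with y^2 = x^3 + 6 x + 17 mod 19:
  x = 0: RHS = 17, y in [6, 13]  -> 2 point(s)
  x = 1: RHS = 5, y in [9, 10]  -> 2 point(s)
  x = 3: RHS = 5, y in [9, 10]  -> 2 point(s)
  x = 5: RHS = 1, y in [1, 18]  -> 2 point(s)
  x = 8: RHS = 7, y in [8, 11]  -> 2 point(s)
  x = 15: RHS = 5, y in [9, 10]  -> 2 point(s)
  x = 17: RHS = 16, y in [4, 15]  -> 2 point(s)
Affine points: 14. Add the point at infinity: total = 15.

#E(F_19) = 15


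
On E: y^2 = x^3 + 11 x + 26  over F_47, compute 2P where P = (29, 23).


Doubling: s = (3 x1^2 + a) / (2 y1)
s = (3*29^2 + 11) / (2*23) mod 47 = 4
x3 = s^2 - 2 x1 mod 47 = 4^2 - 2*29 = 5
y3 = s (x1 - x3) - y1 mod 47 = 4 * (29 - 5) - 23 = 26

2P = (5, 26)


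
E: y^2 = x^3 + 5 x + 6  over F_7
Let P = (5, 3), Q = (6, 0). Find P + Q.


P != Q, so use the chord formula.
s = (y2 - y1) / (x2 - x1) = (4) / (1) mod 7 = 4
x3 = s^2 - x1 - x2 mod 7 = 4^2 - 5 - 6 = 5
y3 = s (x1 - x3) - y1 mod 7 = 4 * (5 - 5) - 3 = 4

P + Q = (5, 4)


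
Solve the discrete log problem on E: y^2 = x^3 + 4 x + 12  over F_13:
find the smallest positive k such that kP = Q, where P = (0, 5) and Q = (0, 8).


Enumerate multiples of P until we hit Q = (0, 8):
  1P = (0, 5)
  2P = (9, 7)
  3P = (1, 2)
  4P = (8, 6)
  5P = (4, 1)
  6P = (10, 5)
  7P = (3, 8)
  8P = (11, 10)
  9P = (5, 1)
  10P = (5, 12)
  11P = (11, 3)
  12P = (3, 5)
  13P = (10, 8)
  14P = (4, 12)
  15P = (8, 7)
  16P = (1, 11)
  17P = (9, 6)
  18P = (0, 8)
Match found at i = 18.

k = 18


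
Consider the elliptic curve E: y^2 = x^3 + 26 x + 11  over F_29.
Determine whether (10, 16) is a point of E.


Check whether y^2 = x^3 + 26 x + 11 (mod 29) for (x, y) = (10, 16).
LHS: y^2 = 16^2 mod 29 = 24
RHS: x^3 + 26 x + 11 = 10^3 + 26*10 + 11 mod 29 = 24
LHS = RHS

Yes, on the curve


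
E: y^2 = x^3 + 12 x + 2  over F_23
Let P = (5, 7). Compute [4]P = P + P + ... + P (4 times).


k = 4 = 100_2 (binary, LSB first: 001)
Double-and-add from P = (5, 7):
  bit 0 = 0: acc unchanged = O
  bit 1 = 0: acc unchanged = O
  bit 2 = 1: acc = O + (20, 13) = (20, 13)

4P = (20, 13)


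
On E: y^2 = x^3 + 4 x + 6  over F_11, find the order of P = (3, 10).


Compute successive multiples of P until we hit O:
  1P = (3, 10)
  2P = (6, 9)
  3P = (7, 6)
  4P = (2, 0)
  5P = (7, 5)
  6P = (6, 2)
  7P = (3, 1)
  8P = O

ord(P) = 8


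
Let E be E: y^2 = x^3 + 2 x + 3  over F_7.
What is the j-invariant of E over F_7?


Delta = -16(4 a^3 + 27 b^2) mod 7 = 3
-1728 * (4 a)^3 = -1728 * (4*2)^3 mod 7 = 1
j = 1 * 3^(-1) mod 7 = 5

j = 5 (mod 7)


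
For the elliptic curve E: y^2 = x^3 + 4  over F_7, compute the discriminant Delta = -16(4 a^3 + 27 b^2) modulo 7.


4 a^3 + 27 b^2 = 4*0^3 + 27*4^2 = 0 + 432 = 432
Delta = -16 * (432) = -6912
Delta mod 7 = 4

Delta = 4 (mod 7)


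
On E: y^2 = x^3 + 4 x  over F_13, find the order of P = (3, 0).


Compute successive multiples of P until we hit O:
  1P = (3, 0)
  2P = O

ord(P) = 2


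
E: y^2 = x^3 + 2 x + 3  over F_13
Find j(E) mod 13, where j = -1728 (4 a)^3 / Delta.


Delta = -16(4 a^3 + 27 b^2) mod 13 = 7
-1728 * (4 a)^3 = -1728 * (4*2)^3 mod 13 = 5
j = 5 * 7^(-1) mod 13 = 10

j = 10 (mod 13)


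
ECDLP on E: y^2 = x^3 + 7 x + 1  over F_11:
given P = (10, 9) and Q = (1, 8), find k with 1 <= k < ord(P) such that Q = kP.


Enumerate multiples of P until we hit Q = (1, 8):
  1P = (10, 9)
  2P = (0, 10)
  3P = (2, 10)
  4P = (4, 4)
  5P = (9, 1)
  6P = (1, 8)
Match found at i = 6.

k = 6


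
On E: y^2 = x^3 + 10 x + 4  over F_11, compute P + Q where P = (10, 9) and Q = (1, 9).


P != Q, so use the chord formula.
s = (y2 - y1) / (x2 - x1) = (0) / (2) mod 11 = 0
x3 = s^2 - x1 - x2 mod 11 = 0^2 - 10 - 1 = 0
y3 = s (x1 - x3) - y1 mod 11 = 0 * (10 - 0) - 9 = 2

P + Q = (0, 2)


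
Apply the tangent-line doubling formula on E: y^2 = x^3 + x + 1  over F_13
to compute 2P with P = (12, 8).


Doubling: s = (3 x1^2 + a) / (2 y1)
s = (3*12^2 + 1) / (2*8) mod 13 = 10
x3 = s^2 - 2 x1 mod 13 = 10^2 - 2*12 = 11
y3 = s (x1 - x3) - y1 mod 13 = 10 * (12 - 11) - 8 = 2

2P = (11, 2)


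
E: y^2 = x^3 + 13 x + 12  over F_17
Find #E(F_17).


For each x in F_17, count y with y^2 = x^3 + 13 x + 12 mod 17:
  x = 1: RHS = 9, y in [3, 14]  -> 2 point(s)
  x = 4: RHS = 9, y in [3, 14]  -> 2 point(s)
  x = 5: RHS = 15, y in [7, 10]  -> 2 point(s)
  x = 6: RHS = 0, y in [0]  -> 1 point(s)
  x = 7: RHS = 4, y in [2, 15]  -> 2 point(s)
  x = 8: RHS = 16, y in [4, 13]  -> 2 point(s)
  x = 9: RHS = 8, y in [5, 12]  -> 2 point(s)
  x = 12: RHS = 9, y in [3, 14]  -> 2 point(s)
  x = 13: RHS = 15, y in [7, 10]  -> 2 point(s)
  x = 16: RHS = 15, y in [7, 10]  -> 2 point(s)
Affine points: 19. Add the point at infinity: total = 20.

#E(F_17) = 20


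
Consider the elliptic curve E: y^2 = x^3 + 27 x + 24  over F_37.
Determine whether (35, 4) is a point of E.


Check whether y^2 = x^3 + 27 x + 24 (mod 37) for (x, y) = (35, 4).
LHS: y^2 = 4^2 mod 37 = 16
RHS: x^3 + 27 x + 24 = 35^3 + 27*35 + 24 mod 37 = 36
LHS != RHS

No, not on the curve


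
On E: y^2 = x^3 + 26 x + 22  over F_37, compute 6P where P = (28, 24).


k = 6 = 110_2 (binary, LSB first: 011)
Double-and-add from P = (28, 24):
  bit 0 = 0: acc unchanged = O
  bit 1 = 1: acc = O + (28, 13) = (28, 13)
  bit 2 = 1: acc = (28, 13) + (28, 24) = O

6P = O


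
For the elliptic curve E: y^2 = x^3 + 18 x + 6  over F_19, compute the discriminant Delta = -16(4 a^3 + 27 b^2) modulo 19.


4 a^3 + 27 b^2 = 4*18^3 + 27*6^2 = 23328 + 972 = 24300
Delta = -16 * (24300) = -388800
Delta mod 19 = 16

Delta = 16 (mod 19)


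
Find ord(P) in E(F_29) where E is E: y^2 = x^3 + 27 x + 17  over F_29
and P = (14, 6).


Compute successive multiples of P until we hit O:
  1P = (14, 6)
  2P = (23, 4)
  3P = (1, 4)
  4P = (19, 20)
  5P = (5, 25)
  6P = (3, 3)
  7P = (8, 22)
  8P = (27, 19)
  ... (continuing to 27P)
  27P = O

ord(P) = 27


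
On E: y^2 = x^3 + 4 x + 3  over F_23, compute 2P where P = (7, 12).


Doubling: s = (3 x1^2 + a) / (2 y1)
s = (3*7^2 + 4) / (2*12) mod 23 = 13
x3 = s^2 - 2 x1 mod 23 = 13^2 - 2*7 = 17
y3 = s (x1 - x3) - y1 mod 23 = 13 * (7 - 17) - 12 = 19

2P = (17, 19)


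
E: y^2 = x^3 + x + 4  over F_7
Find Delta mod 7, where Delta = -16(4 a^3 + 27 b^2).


4 a^3 + 27 b^2 = 4*1^3 + 27*4^2 = 4 + 432 = 436
Delta = -16 * (436) = -6976
Delta mod 7 = 3

Delta = 3 (mod 7)


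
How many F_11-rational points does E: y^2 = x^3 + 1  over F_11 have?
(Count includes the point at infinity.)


For each x in F_11, count y with y^2 = x^3 + 0 x + 1 mod 11:
  x = 0: RHS = 1, y in [1, 10]  -> 2 point(s)
  x = 2: RHS = 9, y in [3, 8]  -> 2 point(s)
  x = 5: RHS = 5, y in [4, 7]  -> 2 point(s)
  x = 7: RHS = 3, y in [5, 6]  -> 2 point(s)
  x = 9: RHS = 4, y in [2, 9]  -> 2 point(s)
  x = 10: RHS = 0, y in [0]  -> 1 point(s)
Affine points: 11. Add the point at infinity: total = 12.

#E(F_11) = 12


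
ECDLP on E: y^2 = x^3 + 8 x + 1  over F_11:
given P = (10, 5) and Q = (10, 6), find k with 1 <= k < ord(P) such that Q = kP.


Enumerate multiples of P until we hit Q = (10, 6):
  1P = (10, 5)
  2P = (2, 6)
  3P = (4, 8)
  4P = (0, 1)
  5P = (6, 1)
  6P = (7, 9)
  7P = (8, 7)
  8P = (5, 1)
  9P = (5, 10)
  10P = (8, 4)
  11P = (7, 2)
  12P = (6, 10)
  13P = (0, 10)
  14P = (4, 3)
  15P = (2, 5)
  16P = (10, 6)
Match found at i = 16.

k = 16


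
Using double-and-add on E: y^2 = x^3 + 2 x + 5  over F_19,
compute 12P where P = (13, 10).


k = 12 = 1100_2 (binary, LSB first: 0011)
Double-and-add from P = (13, 10):
  bit 0 = 0: acc unchanged = O
  bit 1 = 0: acc unchanged = O
  bit 2 = 1: acc = O + (8, 18) = (8, 18)
  bit 3 = 1: acc = (8, 18) + (7, 18) = (4, 1)

12P = (4, 1)


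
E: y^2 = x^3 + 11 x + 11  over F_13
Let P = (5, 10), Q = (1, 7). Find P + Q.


P != Q, so use the chord formula.
s = (y2 - y1) / (x2 - x1) = (10) / (9) mod 13 = 4
x3 = s^2 - x1 - x2 mod 13 = 4^2 - 5 - 1 = 10
y3 = s (x1 - x3) - y1 mod 13 = 4 * (5 - 10) - 10 = 9

P + Q = (10, 9)


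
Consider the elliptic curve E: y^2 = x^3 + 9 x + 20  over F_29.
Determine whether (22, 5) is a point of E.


Check whether y^2 = x^3 + 9 x + 20 (mod 29) for (x, y) = (22, 5).
LHS: y^2 = 5^2 mod 29 = 25
RHS: x^3 + 9 x + 20 = 22^3 + 9*22 + 20 mod 29 = 20
LHS != RHS

No, not on the curve


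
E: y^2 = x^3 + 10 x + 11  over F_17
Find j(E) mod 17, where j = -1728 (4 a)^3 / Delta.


Delta = -16(4 a^3 + 27 b^2) mod 17 = 8
-1728 * (4 a)^3 = -1728 * (4*10)^3 mod 17 = 4
j = 4 * 8^(-1) mod 17 = 9

j = 9 (mod 17)


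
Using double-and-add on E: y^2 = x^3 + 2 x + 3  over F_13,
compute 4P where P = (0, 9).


k = 4 = 100_2 (binary, LSB first: 001)
Double-and-add from P = (0, 9):
  bit 0 = 0: acc unchanged = O
  bit 1 = 0: acc unchanged = O
  bit 2 = 1: acc = O + (11, 2) = (11, 2)

4P = (11, 2)


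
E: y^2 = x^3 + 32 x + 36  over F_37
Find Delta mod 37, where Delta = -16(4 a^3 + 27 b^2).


4 a^3 + 27 b^2 = 4*32^3 + 27*36^2 = 131072 + 34992 = 166064
Delta = -16 * (166064) = -2657024
Delta mod 37 = 20

Delta = 20 (mod 37)


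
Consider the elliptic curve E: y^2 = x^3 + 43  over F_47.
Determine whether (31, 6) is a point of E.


Check whether y^2 = x^3 + 0 x + 43 (mod 47) for (x, y) = (31, 6).
LHS: y^2 = 6^2 mod 47 = 36
RHS: x^3 + 0 x + 43 = 31^3 + 0*31 + 43 mod 47 = 36
LHS = RHS

Yes, on the curve


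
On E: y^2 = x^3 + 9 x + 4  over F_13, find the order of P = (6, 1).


Compute successive multiples of P until we hit O:
  1P = (6, 1)
  2P = (1, 12)
  3P = (2, 11)
  4P = (8, 4)
  5P = (11, 11)
  6P = (0, 11)
  7P = (4, 0)
  8P = (0, 2)
  ... (continuing to 14P)
  14P = O

ord(P) = 14


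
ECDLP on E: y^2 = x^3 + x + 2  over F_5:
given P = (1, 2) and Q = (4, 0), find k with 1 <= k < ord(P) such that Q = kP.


Enumerate multiples of P until we hit Q = (4, 0):
  1P = (1, 2)
  2P = (4, 0)
Match found at i = 2.

k = 2


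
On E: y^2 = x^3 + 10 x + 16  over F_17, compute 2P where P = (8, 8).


Doubling: s = (3 x1^2 + a) / (2 y1)
s = (3*8^2 + 10) / (2*8) mod 17 = 2
x3 = s^2 - 2 x1 mod 17 = 2^2 - 2*8 = 5
y3 = s (x1 - x3) - y1 mod 17 = 2 * (8 - 5) - 8 = 15

2P = (5, 15)


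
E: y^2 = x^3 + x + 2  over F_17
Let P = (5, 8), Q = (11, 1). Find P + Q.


P != Q, so use the chord formula.
s = (y2 - y1) / (x2 - x1) = (10) / (6) mod 17 = 13
x3 = s^2 - x1 - x2 mod 17 = 13^2 - 5 - 11 = 0
y3 = s (x1 - x3) - y1 mod 17 = 13 * (5 - 0) - 8 = 6

P + Q = (0, 6)


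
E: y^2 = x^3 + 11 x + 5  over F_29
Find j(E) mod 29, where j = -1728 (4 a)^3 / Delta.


Delta = -16(4 a^3 + 27 b^2) mod 29 = 6
-1728 * (4 a)^3 = -1728 * (4*11)^3 mod 29 = 16
j = 16 * 6^(-1) mod 29 = 22

j = 22 (mod 29)


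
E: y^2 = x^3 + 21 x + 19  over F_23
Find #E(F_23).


For each x in F_23, count y with y^2 = x^3 + 21 x + 19 mod 23:
  x = 1: RHS = 18, y in [8, 15]  -> 2 point(s)
  x = 2: RHS = 0, y in [0]  -> 1 point(s)
  x = 4: RHS = 6, y in [11, 12]  -> 2 point(s)
  x = 6: RHS = 16, y in [4, 19]  -> 2 point(s)
  x = 7: RHS = 3, y in [7, 16]  -> 2 point(s)
  x = 8: RHS = 9, y in [3, 20]  -> 2 point(s)
  x = 15: RHS = 6, y in [11, 12]  -> 2 point(s)
  x = 16: RHS = 12, y in [9, 14]  -> 2 point(s)
  x = 19: RHS = 9, y in [3, 20]  -> 2 point(s)
Affine points: 17. Add the point at infinity: total = 18.

#E(F_23) = 18


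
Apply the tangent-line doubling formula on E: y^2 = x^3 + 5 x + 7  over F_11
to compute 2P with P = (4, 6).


Doubling: s = (3 x1^2 + a) / (2 y1)
s = (3*4^2 + 5) / (2*6) mod 11 = 9
x3 = s^2 - 2 x1 mod 11 = 9^2 - 2*4 = 7
y3 = s (x1 - x3) - y1 mod 11 = 9 * (4 - 7) - 6 = 0

2P = (7, 0)


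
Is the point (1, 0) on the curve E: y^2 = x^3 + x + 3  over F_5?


Check whether y^2 = x^3 + 1 x + 3 (mod 5) for (x, y) = (1, 0).
LHS: y^2 = 0^2 mod 5 = 0
RHS: x^3 + 1 x + 3 = 1^3 + 1*1 + 3 mod 5 = 0
LHS = RHS

Yes, on the curve


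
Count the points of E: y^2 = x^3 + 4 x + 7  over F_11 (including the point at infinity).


For each x in F_11, count y with y^2 = x^3 + 4 x + 7 mod 11:
  x = 1: RHS = 1, y in [1, 10]  -> 2 point(s)
  x = 2: RHS = 1, y in [1, 10]  -> 2 point(s)
  x = 5: RHS = 9, y in [3, 8]  -> 2 point(s)
  x = 6: RHS = 5, y in [4, 7]  -> 2 point(s)
  x = 7: RHS = 4, y in [2, 9]  -> 2 point(s)
  x = 8: RHS = 1, y in [1, 10]  -> 2 point(s)
Affine points: 12. Add the point at infinity: total = 13.

#E(F_11) = 13


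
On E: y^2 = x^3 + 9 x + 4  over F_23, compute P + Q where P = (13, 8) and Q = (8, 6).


P != Q, so use the chord formula.
s = (y2 - y1) / (x2 - x1) = (21) / (18) mod 23 = 5
x3 = s^2 - x1 - x2 mod 23 = 5^2 - 13 - 8 = 4
y3 = s (x1 - x3) - y1 mod 23 = 5 * (13 - 4) - 8 = 14

P + Q = (4, 14)


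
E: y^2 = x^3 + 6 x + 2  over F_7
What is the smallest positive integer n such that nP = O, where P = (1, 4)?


Compute successive multiples of P until we hit O:
  1P = (1, 4)
  2P = (2, 1)
  3P = (6, 4)
  4P = (0, 3)
  5P = (0, 4)
  6P = (6, 3)
  7P = (2, 6)
  8P = (1, 3)
  ... (continuing to 9P)
  9P = O

ord(P) = 9


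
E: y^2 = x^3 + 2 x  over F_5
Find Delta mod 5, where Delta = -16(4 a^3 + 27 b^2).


4 a^3 + 27 b^2 = 4*2^3 + 27*0^2 = 32 + 0 = 32
Delta = -16 * (32) = -512
Delta mod 5 = 3

Delta = 3 (mod 5)


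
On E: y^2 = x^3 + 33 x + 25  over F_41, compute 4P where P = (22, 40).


k = 4 = 100_2 (binary, LSB first: 001)
Double-and-add from P = (22, 40):
  bit 0 = 0: acc unchanged = O
  bit 1 = 0: acc unchanged = O
  bit 2 = 1: acc = O + (23, 6) = (23, 6)

4P = (23, 6)


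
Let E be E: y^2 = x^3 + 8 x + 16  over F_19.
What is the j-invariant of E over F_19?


Delta = -16(4 a^3 + 27 b^2) mod 19 = 14
-1728 * (4 a)^3 = -1728 * (4*8)^3 mod 19 = 12
j = 12 * 14^(-1) mod 19 = 9

j = 9 (mod 19)


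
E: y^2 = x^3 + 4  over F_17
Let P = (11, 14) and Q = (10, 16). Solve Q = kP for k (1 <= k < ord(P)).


Enumerate multiples of P until we hit Q = (10, 16):
  1P = (11, 14)
  2P = (13, 5)
  3P = (9, 11)
  4P = (12, 10)
  5P = (10, 16)
Match found at i = 5.

k = 5


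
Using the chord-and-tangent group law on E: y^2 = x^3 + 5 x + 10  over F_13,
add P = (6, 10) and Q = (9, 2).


P != Q, so use the chord formula.
s = (y2 - y1) / (x2 - x1) = (5) / (3) mod 13 = 6
x3 = s^2 - x1 - x2 mod 13 = 6^2 - 6 - 9 = 8
y3 = s (x1 - x3) - y1 mod 13 = 6 * (6 - 8) - 10 = 4

P + Q = (8, 4)


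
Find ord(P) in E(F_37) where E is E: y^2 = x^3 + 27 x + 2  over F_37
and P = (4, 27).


Compute successive multiples of P until we hit O:
  1P = (4, 27)
  2P = (13, 16)
  3P = (32, 36)
  4P = (2, 8)
  5P = (1, 20)
  6P = (21, 32)
  7P = (19, 23)
  8P = (7, 33)
  ... (continuing to 47P)
  47P = O

ord(P) = 47


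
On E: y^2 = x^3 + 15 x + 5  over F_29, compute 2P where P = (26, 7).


Doubling: s = (3 x1^2 + a) / (2 y1)
s = (3*26^2 + 15) / (2*7) mod 29 = 3
x3 = s^2 - 2 x1 mod 29 = 3^2 - 2*26 = 15
y3 = s (x1 - x3) - y1 mod 29 = 3 * (26 - 15) - 7 = 26

2P = (15, 26)


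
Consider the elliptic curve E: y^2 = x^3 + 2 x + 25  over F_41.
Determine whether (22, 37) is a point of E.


Check whether y^2 = x^3 + 2 x + 25 (mod 41) for (x, y) = (22, 37).
LHS: y^2 = 37^2 mod 41 = 16
RHS: x^3 + 2 x + 25 = 22^3 + 2*22 + 25 mod 41 = 16
LHS = RHS

Yes, on the curve


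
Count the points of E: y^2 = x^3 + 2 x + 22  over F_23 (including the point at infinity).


For each x in F_23, count y with y^2 = x^3 + 2 x + 22 mod 23:
  x = 1: RHS = 2, y in [5, 18]  -> 2 point(s)
  x = 3: RHS = 9, y in [3, 20]  -> 2 point(s)
  x = 4: RHS = 2, y in [5, 18]  -> 2 point(s)
  x = 11: RHS = 18, y in [8, 15]  -> 2 point(s)
  x = 12: RHS = 3, y in [7, 16]  -> 2 point(s)
  x = 15: RHS = 0, y in [0]  -> 1 point(s)
  x = 17: RHS = 1, y in [1, 22]  -> 2 point(s)
  x = 18: RHS = 2, y in [5, 18]  -> 2 point(s)
  x = 20: RHS = 12, y in [9, 14]  -> 2 point(s)
Affine points: 17. Add the point at infinity: total = 18.

#E(F_23) = 18


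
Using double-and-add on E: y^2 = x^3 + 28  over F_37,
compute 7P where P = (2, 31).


k = 7 = 111_2 (binary, LSB first: 111)
Double-and-add from P = (2, 31):
  bit 0 = 1: acc = O + (2, 31) = (2, 31)
  bit 1 = 1: acc = (2, 31) + (34, 1) = (0, 18)
  bit 2 = 1: acc = (0, 18) + (31, 21) = (34, 36)

7P = (34, 36)


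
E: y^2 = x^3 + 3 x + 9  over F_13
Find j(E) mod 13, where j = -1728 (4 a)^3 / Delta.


Delta = -16(4 a^3 + 27 b^2) mod 13 = 5
-1728 * (4 a)^3 = -1728 * (4*3)^3 mod 13 = 12
j = 12 * 5^(-1) mod 13 = 5

j = 5 (mod 13)


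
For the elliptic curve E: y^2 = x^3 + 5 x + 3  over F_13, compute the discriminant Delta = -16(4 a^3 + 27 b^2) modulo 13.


4 a^3 + 27 b^2 = 4*5^3 + 27*3^2 = 500 + 243 = 743
Delta = -16 * (743) = -11888
Delta mod 13 = 7

Delta = 7 (mod 13)


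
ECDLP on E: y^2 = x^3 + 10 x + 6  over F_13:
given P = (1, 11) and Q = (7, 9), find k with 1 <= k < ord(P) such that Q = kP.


Enumerate multiples of P until we hit Q = (7, 9):
  1P = (1, 11)
  2P = (11, 2)
  3P = (10, 1)
  4P = (5, 5)
  5P = (6, 3)
  6P = (7, 9)
Match found at i = 6.

k = 6


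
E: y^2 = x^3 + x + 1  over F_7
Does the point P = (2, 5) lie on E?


Check whether y^2 = x^3 + 1 x + 1 (mod 7) for (x, y) = (2, 5).
LHS: y^2 = 5^2 mod 7 = 4
RHS: x^3 + 1 x + 1 = 2^3 + 1*2 + 1 mod 7 = 4
LHS = RHS

Yes, on the curve


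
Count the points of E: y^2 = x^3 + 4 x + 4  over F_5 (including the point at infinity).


For each x in F_5, count y with y^2 = x^3 + 4 x + 4 mod 5:
  x = 0: RHS = 4, y in [2, 3]  -> 2 point(s)
  x = 1: RHS = 4, y in [2, 3]  -> 2 point(s)
  x = 2: RHS = 0, y in [0]  -> 1 point(s)
  x = 4: RHS = 4, y in [2, 3]  -> 2 point(s)
Affine points: 7. Add the point at infinity: total = 8.

#E(F_5) = 8


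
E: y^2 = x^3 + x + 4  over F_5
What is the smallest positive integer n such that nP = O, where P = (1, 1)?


Compute successive multiples of P until we hit O:
  1P = (1, 1)
  2P = (2, 2)
  3P = (3, 2)
  4P = (0, 2)
  5P = (0, 3)
  6P = (3, 3)
  7P = (2, 3)
  8P = (1, 4)
  ... (continuing to 9P)
  9P = O

ord(P) = 9


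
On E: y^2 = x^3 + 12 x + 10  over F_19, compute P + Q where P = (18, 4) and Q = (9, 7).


P != Q, so use the chord formula.
s = (y2 - y1) / (x2 - x1) = (3) / (10) mod 19 = 6
x3 = s^2 - x1 - x2 mod 19 = 6^2 - 18 - 9 = 9
y3 = s (x1 - x3) - y1 mod 19 = 6 * (18 - 9) - 4 = 12

P + Q = (9, 12)


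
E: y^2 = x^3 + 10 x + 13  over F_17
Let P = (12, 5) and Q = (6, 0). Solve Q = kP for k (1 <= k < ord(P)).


Enumerate multiples of P until we hit Q = (6, 0):
  1P = (12, 5)
  2P = (10, 12)
  3P = (3, 6)
  4P = (6, 0)
Match found at i = 4.

k = 4


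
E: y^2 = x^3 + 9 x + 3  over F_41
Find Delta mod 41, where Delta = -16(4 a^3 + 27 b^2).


4 a^3 + 27 b^2 = 4*9^3 + 27*3^2 = 2916 + 243 = 3159
Delta = -16 * (3159) = -50544
Delta mod 41 = 9

Delta = 9 (mod 41)


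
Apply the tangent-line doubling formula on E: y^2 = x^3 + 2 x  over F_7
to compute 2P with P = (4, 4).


Doubling: s = (3 x1^2 + a) / (2 y1)
s = (3*4^2 + 2) / (2*4) mod 7 = 1
x3 = s^2 - 2 x1 mod 7 = 1^2 - 2*4 = 0
y3 = s (x1 - x3) - y1 mod 7 = 1 * (4 - 0) - 4 = 0

2P = (0, 0)


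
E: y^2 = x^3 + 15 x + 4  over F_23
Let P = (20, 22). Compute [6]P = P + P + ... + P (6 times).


k = 6 = 110_2 (binary, LSB first: 011)
Double-and-add from P = (20, 22):
  bit 0 = 0: acc unchanged = O
  bit 1 = 1: acc = O + (10, 21) = (10, 21)
  bit 2 = 1: acc = (10, 21) + (19, 15) = (20, 1)

6P = (20, 1)


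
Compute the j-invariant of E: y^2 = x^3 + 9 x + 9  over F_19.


Delta = -16(4 a^3 + 27 b^2) mod 19 = 14
-1728 * (4 a)^3 = -1728 * (4*9)^3 mod 19 = 11
j = 11 * 14^(-1) mod 19 = 13

j = 13 (mod 19)


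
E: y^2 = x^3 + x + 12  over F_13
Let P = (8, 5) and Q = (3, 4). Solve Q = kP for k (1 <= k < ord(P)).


Enumerate multiples of P until we hit Q = (3, 4):
  1P = (8, 5)
  2P = (9, 3)
  3P = (0, 5)
  4P = (5, 8)
  5P = (1, 1)
  6P = (3, 9)
  7P = (12, 6)
  8P = (2, 3)
  9P = (6, 0)
  10P = (2, 10)
  11P = (12, 7)
  12P = (3, 4)
Match found at i = 12.

k = 12


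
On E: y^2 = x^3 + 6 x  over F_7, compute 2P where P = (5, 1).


Doubling: s = (3 x1^2 + a) / (2 y1)
s = (3*5^2 + 6) / (2*1) mod 7 = 2
x3 = s^2 - 2 x1 mod 7 = 2^2 - 2*5 = 1
y3 = s (x1 - x3) - y1 mod 7 = 2 * (5 - 1) - 1 = 0

2P = (1, 0)


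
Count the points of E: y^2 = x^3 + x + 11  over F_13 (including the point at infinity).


For each x in F_13, count y with y^2 = x^3 + 1 x + 11 mod 13:
  x = 1: RHS = 0, y in [0]  -> 1 point(s)
  x = 4: RHS = 1, y in [1, 12]  -> 2 point(s)
  x = 6: RHS = 12, y in [5, 8]  -> 2 point(s)
  x = 7: RHS = 10, y in [6, 7]  -> 2 point(s)
  x = 11: RHS = 1, y in [1, 12]  -> 2 point(s)
  x = 12: RHS = 9, y in [3, 10]  -> 2 point(s)
Affine points: 11. Add the point at infinity: total = 12.

#E(F_13) = 12


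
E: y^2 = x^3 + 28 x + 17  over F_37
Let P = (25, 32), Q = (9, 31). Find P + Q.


P != Q, so use the chord formula.
s = (y2 - y1) / (x2 - x1) = (36) / (21) mod 37 = 7
x3 = s^2 - x1 - x2 mod 37 = 7^2 - 25 - 9 = 15
y3 = s (x1 - x3) - y1 mod 37 = 7 * (25 - 15) - 32 = 1

P + Q = (15, 1)


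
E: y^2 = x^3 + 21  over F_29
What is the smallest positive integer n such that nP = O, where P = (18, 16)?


Compute successive multiples of P until we hit O:
  1P = (18, 16)
  2P = (18, 13)
  3P = O

ord(P) = 3


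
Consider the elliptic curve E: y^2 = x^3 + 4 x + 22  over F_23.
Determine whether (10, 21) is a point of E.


Check whether y^2 = x^3 + 4 x + 22 (mod 23) for (x, y) = (10, 21).
LHS: y^2 = 21^2 mod 23 = 4
RHS: x^3 + 4 x + 22 = 10^3 + 4*10 + 22 mod 23 = 4
LHS = RHS

Yes, on the curve


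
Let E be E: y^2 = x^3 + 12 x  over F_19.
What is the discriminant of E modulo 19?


4 a^3 + 27 b^2 = 4*12^3 + 27*0^2 = 6912 + 0 = 6912
Delta = -16 * (6912) = -110592
Delta mod 19 = 7

Delta = 7 (mod 19)


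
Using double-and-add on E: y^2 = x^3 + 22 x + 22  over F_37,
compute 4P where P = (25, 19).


k = 4 = 100_2 (binary, LSB first: 001)
Double-and-add from P = (25, 19):
  bit 0 = 0: acc unchanged = O
  bit 1 = 0: acc unchanged = O
  bit 2 = 1: acc = O + (36, 6) = (36, 6)

4P = (36, 6)


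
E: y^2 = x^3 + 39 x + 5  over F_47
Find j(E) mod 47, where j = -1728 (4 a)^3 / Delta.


Delta = -16(4 a^3 + 27 b^2) mod 47 = 19
-1728 * (4 a)^3 = -1728 * (4*39)^3 mod 47 = 42
j = 42 * 19^(-1) mod 47 = 22

j = 22 (mod 47)


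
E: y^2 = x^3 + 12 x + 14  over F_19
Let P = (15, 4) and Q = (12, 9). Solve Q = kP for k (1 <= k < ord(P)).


Enumerate multiples of P until we hit Q = (12, 9):
  1P = (15, 4)
  2P = (12, 9)
Match found at i = 2.

k = 2


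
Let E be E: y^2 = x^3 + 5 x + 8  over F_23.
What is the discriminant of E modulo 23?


4 a^3 + 27 b^2 = 4*5^3 + 27*8^2 = 500 + 1728 = 2228
Delta = -16 * (2228) = -35648
Delta mod 23 = 2

Delta = 2 (mod 23)


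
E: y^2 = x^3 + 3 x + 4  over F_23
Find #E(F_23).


For each x in F_23, count y with y^2 = x^3 + 3 x + 4 mod 23:
  x = 0: RHS = 4, y in [2, 21]  -> 2 point(s)
  x = 1: RHS = 8, y in [10, 13]  -> 2 point(s)
  x = 2: RHS = 18, y in [8, 15]  -> 2 point(s)
  x = 5: RHS = 6, y in [11, 12]  -> 2 point(s)
  x = 6: RHS = 8, y in [10, 13]  -> 2 point(s)
  x = 7: RHS = 0, y in [0]  -> 1 point(s)
  x = 9: RHS = 1, y in [1, 22]  -> 2 point(s)
  x = 13: RHS = 9, y in [3, 20]  -> 2 point(s)
  x = 16: RHS = 8, y in [10, 13]  -> 2 point(s)
  x = 17: RHS = 0, y in [0]  -> 1 point(s)
  x = 18: RHS = 2, y in [5, 18]  -> 2 point(s)
  x = 21: RHS = 13, y in [6, 17]  -> 2 point(s)
  x = 22: RHS = 0, y in [0]  -> 1 point(s)
Affine points: 23. Add the point at infinity: total = 24.

#E(F_23) = 24


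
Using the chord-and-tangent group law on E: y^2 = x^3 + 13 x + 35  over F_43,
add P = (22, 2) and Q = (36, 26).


P != Q, so use the chord formula.
s = (y2 - y1) / (x2 - x1) = (24) / (14) mod 43 = 14
x3 = s^2 - x1 - x2 mod 43 = 14^2 - 22 - 36 = 9
y3 = s (x1 - x3) - y1 mod 43 = 14 * (22 - 9) - 2 = 8

P + Q = (9, 8)


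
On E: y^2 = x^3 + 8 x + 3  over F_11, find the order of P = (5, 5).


Compute successive multiples of P until we hit O:
  1P = (5, 5)
  2P = (4, 0)
  3P = (5, 6)
  4P = O

ord(P) = 4


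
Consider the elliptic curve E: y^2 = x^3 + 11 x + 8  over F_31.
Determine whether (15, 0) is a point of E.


Check whether y^2 = x^3 + 11 x + 8 (mod 31) for (x, y) = (15, 0).
LHS: y^2 = 0^2 mod 31 = 0
RHS: x^3 + 11 x + 8 = 15^3 + 11*15 + 8 mod 31 = 14
LHS != RHS

No, not on the curve


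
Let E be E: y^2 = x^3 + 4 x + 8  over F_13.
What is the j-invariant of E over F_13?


Delta = -16(4 a^3 + 27 b^2) mod 13 = 2
-1728 * (4 a)^3 = -1728 * (4*4)^3 mod 13 = 1
j = 1 * 2^(-1) mod 13 = 7

j = 7 (mod 13)


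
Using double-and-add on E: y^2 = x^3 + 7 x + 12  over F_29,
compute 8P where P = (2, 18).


k = 8 = 1000_2 (binary, LSB first: 0001)
Double-and-add from P = (2, 18):
  bit 0 = 0: acc unchanged = O
  bit 1 = 0: acc unchanged = O
  bit 2 = 0: acc unchanged = O
  bit 3 = 1: acc = O + (21, 16) = (21, 16)

8P = (21, 16)


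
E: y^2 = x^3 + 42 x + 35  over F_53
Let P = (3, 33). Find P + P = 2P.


Doubling: s = (3 x1^2 + a) / (2 y1)
s = (3*3^2 + 42) / (2*33) mod 53 = 42
x3 = s^2 - 2 x1 mod 53 = 42^2 - 2*3 = 9
y3 = s (x1 - x3) - y1 mod 53 = 42 * (3 - 9) - 33 = 33

2P = (9, 33)


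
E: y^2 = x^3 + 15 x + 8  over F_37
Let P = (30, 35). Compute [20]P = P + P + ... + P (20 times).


k = 20 = 10100_2 (binary, LSB first: 00101)
Double-and-add from P = (30, 35):
  bit 0 = 0: acc unchanged = O
  bit 1 = 0: acc unchanged = O
  bit 2 = 1: acc = O + (10, 14) = (10, 14)
  bit 3 = 0: acc unchanged = (10, 14)
  bit 4 = 1: acc = (10, 14) + (4, 13) = (22, 21)

20P = (22, 21)


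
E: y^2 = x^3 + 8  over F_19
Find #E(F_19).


For each x in F_19, count y with y^2 = x^3 + 0 x + 8 mod 19:
  x = 1: RHS = 9, y in [3, 16]  -> 2 point(s)
  x = 2: RHS = 16, y in [4, 15]  -> 2 point(s)
  x = 3: RHS = 16, y in [4, 15]  -> 2 point(s)
  x = 5: RHS = 0, y in [0]  -> 1 point(s)
  x = 7: RHS = 9, y in [3, 16]  -> 2 point(s)
  x = 8: RHS = 7, y in [8, 11]  -> 2 point(s)
  x = 10: RHS = 1, y in [1, 18]  -> 2 point(s)
  x = 11: RHS = 9, y in [3, 16]  -> 2 point(s)
  x = 12: RHS = 7, y in [8, 11]  -> 2 point(s)
  x = 13: RHS = 1, y in [1, 18]  -> 2 point(s)
  x = 14: RHS = 16, y in [4, 15]  -> 2 point(s)
  x = 15: RHS = 1, y in [1, 18]  -> 2 point(s)
  x = 16: RHS = 0, y in [0]  -> 1 point(s)
  x = 17: RHS = 0, y in [0]  -> 1 point(s)
  x = 18: RHS = 7, y in [8, 11]  -> 2 point(s)
Affine points: 27. Add the point at infinity: total = 28.

#E(F_19) = 28


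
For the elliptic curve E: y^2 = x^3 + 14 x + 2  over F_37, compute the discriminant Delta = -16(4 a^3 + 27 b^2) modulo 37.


4 a^3 + 27 b^2 = 4*14^3 + 27*2^2 = 10976 + 108 = 11084
Delta = -16 * (11084) = -177344
Delta mod 37 = 34

Delta = 34 (mod 37)


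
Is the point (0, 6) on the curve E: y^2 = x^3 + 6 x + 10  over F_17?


Check whether y^2 = x^3 + 6 x + 10 (mod 17) for (x, y) = (0, 6).
LHS: y^2 = 6^2 mod 17 = 2
RHS: x^3 + 6 x + 10 = 0^3 + 6*0 + 10 mod 17 = 10
LHS != RHS

No, not on the curve


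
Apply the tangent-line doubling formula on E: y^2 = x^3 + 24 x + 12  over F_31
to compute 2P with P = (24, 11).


Doubling: s = (3 x1^2 + a) / (2 y1)
s = (3*24^2 + 24) / (2*11) mod 31 = 12
x3 = s^2 - 2 x1 mod 31 = 12^2 - 2*24 = 3
y3 = s (x1 - x3) - y1 mod 31 = 12 * (24 - 3) - 11 = 24

2P = (3, 24)


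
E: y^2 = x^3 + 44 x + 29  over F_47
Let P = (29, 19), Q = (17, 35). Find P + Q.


P != Q, so use the chord formula.
s = (y2 - y1) / (x2 - x1) = (16) / (35) mod 47 = 30
x3 = s^2 - x1 - x2 mod 47 = 30^2 - 29 - 17 = 8
y3 = s (x1 - x3) - y1 mod 47 = 30 * (29 - 8) - 19 = 0

P + Q = (8, 0)


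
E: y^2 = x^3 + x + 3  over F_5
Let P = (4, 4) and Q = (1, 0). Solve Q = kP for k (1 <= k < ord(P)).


Enumerate multiples of P until we hit Q = (1, 0):
  1P = (4, 4)
  2P = (1, 0)
Match found at i = 2.

k = 2


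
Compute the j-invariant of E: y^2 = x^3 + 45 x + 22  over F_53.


Delta = -16(4 a^3 + 27 b^2) mod 53 = 11
-1728 * (4 a)^3 = -1728 * (4*45)^3 mod 53 = 24
j = 24 * 11^(-1) mod 53 = 7

j = 7 (mod 53)


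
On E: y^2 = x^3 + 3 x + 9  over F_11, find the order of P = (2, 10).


Compute successive multiples of P until we hit O:
  1P = (2, 10)
  2P = (0, 8)
  3P = (10, 4)
  4P = (3, 10)
  5P = (6, 1)
  6P = (6, 10)
  7P = (3, 1)
  8P = (10, 7)
  ... (continuing to 11P)
  11P = O

ord(P) = 11


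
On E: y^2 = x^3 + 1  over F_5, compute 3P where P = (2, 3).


k = 3 = 11_2 (binary, LSB first: 11)
Double-and-add from P = (2, 3):
  bit 0 = 1: acc = O + (2, 3) = (2, 3)
  bit 1 = 1: acc = (2, 3) + (0, 1) = (4, 0)

3P = (4, 0)


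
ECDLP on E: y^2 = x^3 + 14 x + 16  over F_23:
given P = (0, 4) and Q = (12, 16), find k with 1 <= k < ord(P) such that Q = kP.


Enumerate multiples of P until we hit Q = (12, 16):
  1P = (0, 4)
  2P = (16, 14)
  3P = (2, 12)
  4P = (14, 9)
  5P = (13, 16)
  6P = (5, 2)
  7P = (20, 4)
  8P = (3, 19)
  9P = (22, 1)
  10P = (10, 12)
  11P = (21, 16)
  12P = (15, 17)
  13P = (11, 11)
  14P = (1, 10)
  15P = (12, 16)
Match found at i = 15.

k = 15


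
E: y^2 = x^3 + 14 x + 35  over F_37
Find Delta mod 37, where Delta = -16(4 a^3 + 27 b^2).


4 a^3 + 27 b^2 = 4*14^3 + 27*35^2 = 10976 + 33075 = 44051
Delta = -16 * (44051) = -704816
Delta mod 37 = 34

Delta = 34 (mod 37)


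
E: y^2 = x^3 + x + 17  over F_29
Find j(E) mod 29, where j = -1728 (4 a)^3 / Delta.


Delta = -16(4 a^3 + 27 b^2) mod 29 = 20
-1728 * (4 a)^3 = -1728 * (4*1)^3 mod 29 = 14
j = 14 * 20^(-1) mod 29 = 21

j = 21 (mod 29)


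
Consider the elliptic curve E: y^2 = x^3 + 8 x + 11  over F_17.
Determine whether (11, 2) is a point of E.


Check whether y^2 = x^3 + 8 x + 11 (mod 17) for (x, y) = (11, 2).
LHS: y^2 = 2^2 mod 17 = 4
RHS: x^3 + 8 x + 11 = 11^3 + 8*11 + 11 mod 17 = 2
LHS != RHS

No, not on the curve


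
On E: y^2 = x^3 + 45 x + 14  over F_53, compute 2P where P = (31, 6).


Doubling: s = (3 x1^2 + a) / (2 y1)
s = (3*31^2 + 45) / (2*6) mod 53 = 32
x3 = s^2 - 2 x1 mod 53 = 32^2 - 2*31 = 8
y3 = s (x1 - x3) - y1 mod 53 = 32 * (31 - 8) - 6 = 41

2P = (8, 41)


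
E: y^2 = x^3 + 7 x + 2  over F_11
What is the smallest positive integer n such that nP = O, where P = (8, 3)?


Compute successive multiples of P until we hit O:
  1P = (8, 3)
  2P = (10, 4)
  3P = (7, 3)
  4P = (7, 8)
  5P = (10, 7)
  6P = (8, 8)
  7P = O

ord(P) = 7


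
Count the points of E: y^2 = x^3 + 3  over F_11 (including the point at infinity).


For each x in F_11, count y with y^2 = x^3 + 0 x + 3 mod 11:
  x = 0: RHS = 3, y in [5, 6]  -> 2 point(s)
  x = 1: RHS = 4, y in [2, 9]  -> 2 point(s)
  x = 2: RHS = 0, y in [0]  -> 1 point(s)
  x = 4: RHS = 1, y in [1, 10]  -> 2 point(s)
  x = 7: RHS = 5, y in [4, 7]  -> 2 point(s)
  x = 8: RHS = 9, y in [3, 8]  -> 2 point(s)
Affine points: 11. Add the point at infinity: total = 12.

#E(F_11) = 12


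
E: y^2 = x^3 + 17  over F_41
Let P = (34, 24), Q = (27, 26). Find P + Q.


P != Q, so use the chord formula.
s = (y2 - y1) / (x2 - x1) = (2) / (34) mod 41 = 29
x3 = s^2 - x1 - x2 mod 41 = 29^2 - 34 - 27 = 1
y3 = s (x1 - x3) - y1 mod 41 = 29 * (34 - 1) - 24 = 31

P + Q = (1, 31)
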